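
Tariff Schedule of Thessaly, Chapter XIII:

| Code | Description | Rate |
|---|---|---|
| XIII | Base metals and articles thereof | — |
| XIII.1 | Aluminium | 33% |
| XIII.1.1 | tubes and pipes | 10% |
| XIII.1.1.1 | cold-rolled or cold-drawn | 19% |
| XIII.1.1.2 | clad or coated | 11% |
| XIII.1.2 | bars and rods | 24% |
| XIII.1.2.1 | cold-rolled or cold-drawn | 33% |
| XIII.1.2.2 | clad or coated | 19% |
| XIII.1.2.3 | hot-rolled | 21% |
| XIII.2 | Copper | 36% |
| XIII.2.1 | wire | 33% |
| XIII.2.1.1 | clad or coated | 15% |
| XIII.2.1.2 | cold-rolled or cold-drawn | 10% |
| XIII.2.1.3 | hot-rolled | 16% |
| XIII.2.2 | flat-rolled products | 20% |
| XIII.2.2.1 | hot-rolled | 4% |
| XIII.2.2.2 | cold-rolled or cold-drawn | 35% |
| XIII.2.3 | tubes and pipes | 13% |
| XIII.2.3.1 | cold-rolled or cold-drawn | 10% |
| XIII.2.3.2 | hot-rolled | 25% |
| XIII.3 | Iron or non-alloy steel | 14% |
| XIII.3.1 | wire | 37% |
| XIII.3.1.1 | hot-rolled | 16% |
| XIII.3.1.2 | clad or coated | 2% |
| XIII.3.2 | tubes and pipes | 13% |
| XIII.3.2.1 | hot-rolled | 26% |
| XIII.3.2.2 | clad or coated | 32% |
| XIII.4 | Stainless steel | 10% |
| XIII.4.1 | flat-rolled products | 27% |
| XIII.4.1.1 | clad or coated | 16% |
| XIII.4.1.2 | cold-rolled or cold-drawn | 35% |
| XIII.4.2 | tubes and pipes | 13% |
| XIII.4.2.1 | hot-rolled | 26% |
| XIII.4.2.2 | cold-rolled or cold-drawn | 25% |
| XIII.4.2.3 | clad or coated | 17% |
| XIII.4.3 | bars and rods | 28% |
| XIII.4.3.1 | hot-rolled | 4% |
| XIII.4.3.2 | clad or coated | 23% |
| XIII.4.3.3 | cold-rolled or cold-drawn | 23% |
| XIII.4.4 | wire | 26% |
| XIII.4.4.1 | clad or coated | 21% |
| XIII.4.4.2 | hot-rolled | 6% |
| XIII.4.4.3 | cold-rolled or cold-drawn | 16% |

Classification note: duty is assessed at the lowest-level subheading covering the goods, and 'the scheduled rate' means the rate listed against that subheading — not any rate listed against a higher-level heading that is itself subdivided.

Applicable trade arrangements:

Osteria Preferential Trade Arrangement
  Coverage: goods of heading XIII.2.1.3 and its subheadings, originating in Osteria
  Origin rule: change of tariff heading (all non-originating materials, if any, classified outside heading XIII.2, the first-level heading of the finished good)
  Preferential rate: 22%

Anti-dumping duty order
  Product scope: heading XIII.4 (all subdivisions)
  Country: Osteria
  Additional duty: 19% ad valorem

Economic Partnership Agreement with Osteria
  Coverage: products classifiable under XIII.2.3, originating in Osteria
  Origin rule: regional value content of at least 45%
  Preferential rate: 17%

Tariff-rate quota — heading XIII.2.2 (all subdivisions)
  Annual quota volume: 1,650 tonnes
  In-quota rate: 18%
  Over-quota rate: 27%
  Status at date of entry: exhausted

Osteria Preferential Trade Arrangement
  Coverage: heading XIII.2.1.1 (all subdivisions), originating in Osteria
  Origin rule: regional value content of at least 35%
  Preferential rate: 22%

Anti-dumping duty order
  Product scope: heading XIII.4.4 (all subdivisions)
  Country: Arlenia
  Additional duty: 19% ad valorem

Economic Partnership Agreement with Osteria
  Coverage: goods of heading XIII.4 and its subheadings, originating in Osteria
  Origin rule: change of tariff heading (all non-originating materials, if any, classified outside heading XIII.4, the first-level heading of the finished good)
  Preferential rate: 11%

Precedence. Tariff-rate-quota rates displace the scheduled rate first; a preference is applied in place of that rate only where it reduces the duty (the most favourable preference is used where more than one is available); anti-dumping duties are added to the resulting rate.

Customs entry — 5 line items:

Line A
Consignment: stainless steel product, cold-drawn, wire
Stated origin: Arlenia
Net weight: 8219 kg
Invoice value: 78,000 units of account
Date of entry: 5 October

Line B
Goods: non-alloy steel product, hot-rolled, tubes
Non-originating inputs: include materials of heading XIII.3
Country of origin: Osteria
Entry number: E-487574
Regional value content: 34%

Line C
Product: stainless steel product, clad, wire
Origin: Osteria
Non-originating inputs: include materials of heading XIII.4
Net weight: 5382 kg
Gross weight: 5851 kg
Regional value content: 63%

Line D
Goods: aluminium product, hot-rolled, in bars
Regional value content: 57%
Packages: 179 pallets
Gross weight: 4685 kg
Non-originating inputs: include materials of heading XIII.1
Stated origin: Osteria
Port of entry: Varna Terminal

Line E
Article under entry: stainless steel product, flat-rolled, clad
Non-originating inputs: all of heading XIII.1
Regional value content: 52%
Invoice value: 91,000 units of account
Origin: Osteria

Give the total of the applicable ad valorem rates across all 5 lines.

Line A: stainless steel → XIII.4; wire → XIII.4.4; cold-drawn → XIII.4.4.3. Scheduled 16%. anti-dumping (Arlenia, XIII.4.4): +19%; total 16% + 19% = 35%. → 35%.
Line B: non-alloy steel → XIII.3; tubes → XIII.3.2; hot-rolled → XIII.3.2.1. Scheduled 26%. Osteria agreement on XIII.2.1.3: XIII.3.2.1 not covered; Osteria agreement on XIII.2.3: XIII.3.2.1 not covered; Osteria agreement on XIII.2.1.1: XIII.3.2.1 not covered; Osteria agreement on XIII.4: XIII.3.2.1 not covered. → 26%.
Line C: stainless steel → XIII.4; wire → XIII.4.4; clad → XIII.4.4.1. Scheduled 21%. Osteria agreement on XIII.2.1.3: XIII.4.4.1 not covered; Osteria agreement on XIII.2.3: XIII.4.4.1 not covered; Osteria agreement on XIII.2.1.1: XIII.4.4.1 not covered; Osteria agreement on XIII.4: CTH not met; anti-dumping (Osteria, XIII.4): +19%; total 21% + 19% = 40%. → 40%.
Line D: aluminium → XIII.1; in bars → XIII.1.2; hot-rolled → XIII.1.2.3. Scheduled 21%. Osteria agreement on XIII.2.1.3: XIII.1.2.3 not covered; Osteria agreement on XIII.2.3: XIII.1.2.3 not covered; Osteria agreement on XIII.2.1.1: XIII.1.2.3 not covered; Osteria agreement on XIII.4: XIII.1.2.3 not covered. → 21%.
Line E: stainless steel → XIII.4; flat-rolled → XIII.4.1; clad → XIII.4.1.1. Scheduled 16%. Osteria agreement on XIII.2.1.3: XIII.4.1.1 not covered; Osteria agreement on XIII.2.3: XIII.4.1.1 not covered; Osteria agreement on XIII.2.1.1: XIII.4.1.1 not covered; Osteria agreement on XIII.4: CTH met → 11% available; preferential 11%; anti-dumping (Osteria, XIII.4): +19%; total 11% + 19% = 30%. → 30%.
Sum: 35% + 26% + 40% + 21% + 30% = 152%.

152%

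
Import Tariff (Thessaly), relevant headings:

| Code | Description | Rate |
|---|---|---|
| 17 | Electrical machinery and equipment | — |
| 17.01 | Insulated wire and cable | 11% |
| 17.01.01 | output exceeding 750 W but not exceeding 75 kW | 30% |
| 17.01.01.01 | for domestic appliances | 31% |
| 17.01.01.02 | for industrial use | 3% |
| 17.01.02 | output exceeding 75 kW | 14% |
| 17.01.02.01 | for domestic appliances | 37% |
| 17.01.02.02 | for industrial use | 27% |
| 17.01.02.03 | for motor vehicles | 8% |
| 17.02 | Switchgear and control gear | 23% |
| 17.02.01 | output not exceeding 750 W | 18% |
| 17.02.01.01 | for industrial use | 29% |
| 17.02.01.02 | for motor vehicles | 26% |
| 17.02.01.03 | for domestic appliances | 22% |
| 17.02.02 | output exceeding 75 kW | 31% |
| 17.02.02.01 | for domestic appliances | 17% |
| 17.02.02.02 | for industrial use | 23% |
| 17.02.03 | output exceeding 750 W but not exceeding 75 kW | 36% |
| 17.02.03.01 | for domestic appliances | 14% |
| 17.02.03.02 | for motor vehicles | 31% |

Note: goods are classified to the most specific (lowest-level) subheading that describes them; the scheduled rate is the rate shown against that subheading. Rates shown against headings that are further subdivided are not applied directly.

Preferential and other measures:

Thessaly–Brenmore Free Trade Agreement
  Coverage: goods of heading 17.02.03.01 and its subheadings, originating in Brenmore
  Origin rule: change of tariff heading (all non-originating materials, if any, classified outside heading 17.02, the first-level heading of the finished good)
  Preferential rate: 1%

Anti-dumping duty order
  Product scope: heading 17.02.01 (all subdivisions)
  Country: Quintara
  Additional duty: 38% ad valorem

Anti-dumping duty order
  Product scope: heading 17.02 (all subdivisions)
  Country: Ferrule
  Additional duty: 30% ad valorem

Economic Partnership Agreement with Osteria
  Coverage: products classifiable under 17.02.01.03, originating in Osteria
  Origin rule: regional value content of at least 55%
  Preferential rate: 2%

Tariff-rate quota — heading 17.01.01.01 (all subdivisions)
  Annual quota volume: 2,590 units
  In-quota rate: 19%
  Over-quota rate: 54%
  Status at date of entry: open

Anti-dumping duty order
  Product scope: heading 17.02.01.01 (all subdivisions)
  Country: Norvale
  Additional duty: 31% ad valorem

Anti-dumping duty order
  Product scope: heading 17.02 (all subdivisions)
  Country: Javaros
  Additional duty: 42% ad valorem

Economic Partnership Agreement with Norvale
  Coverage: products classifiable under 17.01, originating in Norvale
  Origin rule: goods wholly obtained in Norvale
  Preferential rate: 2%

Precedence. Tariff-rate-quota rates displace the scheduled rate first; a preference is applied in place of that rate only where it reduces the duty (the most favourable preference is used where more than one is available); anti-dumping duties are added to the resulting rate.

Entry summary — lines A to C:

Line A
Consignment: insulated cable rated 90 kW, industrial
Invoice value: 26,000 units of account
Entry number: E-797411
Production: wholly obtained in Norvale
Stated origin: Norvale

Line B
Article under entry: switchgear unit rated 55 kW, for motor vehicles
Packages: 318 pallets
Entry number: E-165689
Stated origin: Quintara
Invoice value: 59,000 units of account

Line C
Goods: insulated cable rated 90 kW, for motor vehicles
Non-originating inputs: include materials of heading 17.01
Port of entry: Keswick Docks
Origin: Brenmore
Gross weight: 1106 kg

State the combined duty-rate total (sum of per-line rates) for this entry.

41%

Line A: insulated cable → 17.01; rated 90 kW → 17.01.02; industrial → 17.01.02.02. Scheduled 27%. Norvale agreement on 17.01: wholly obtained → 2% available; preferential 2%. → 2%.
Line B: switchgear unit → 17.02; rated 55 kW → 17.02.03; for motor vehicles → 17.02.03.02. Scheduled 31%. No special measure applies. → 31%.
Line C: insulated cable → 17.01; rated 90 kW → 17.01.02; for motor vehicles → 17.01.02.03. Scheduled 8%. Brenmore agreement on 17.02.03.01: 17.01.02.03 not covered. → 8%.
Sum: 2% + 31% + 8% = 41%.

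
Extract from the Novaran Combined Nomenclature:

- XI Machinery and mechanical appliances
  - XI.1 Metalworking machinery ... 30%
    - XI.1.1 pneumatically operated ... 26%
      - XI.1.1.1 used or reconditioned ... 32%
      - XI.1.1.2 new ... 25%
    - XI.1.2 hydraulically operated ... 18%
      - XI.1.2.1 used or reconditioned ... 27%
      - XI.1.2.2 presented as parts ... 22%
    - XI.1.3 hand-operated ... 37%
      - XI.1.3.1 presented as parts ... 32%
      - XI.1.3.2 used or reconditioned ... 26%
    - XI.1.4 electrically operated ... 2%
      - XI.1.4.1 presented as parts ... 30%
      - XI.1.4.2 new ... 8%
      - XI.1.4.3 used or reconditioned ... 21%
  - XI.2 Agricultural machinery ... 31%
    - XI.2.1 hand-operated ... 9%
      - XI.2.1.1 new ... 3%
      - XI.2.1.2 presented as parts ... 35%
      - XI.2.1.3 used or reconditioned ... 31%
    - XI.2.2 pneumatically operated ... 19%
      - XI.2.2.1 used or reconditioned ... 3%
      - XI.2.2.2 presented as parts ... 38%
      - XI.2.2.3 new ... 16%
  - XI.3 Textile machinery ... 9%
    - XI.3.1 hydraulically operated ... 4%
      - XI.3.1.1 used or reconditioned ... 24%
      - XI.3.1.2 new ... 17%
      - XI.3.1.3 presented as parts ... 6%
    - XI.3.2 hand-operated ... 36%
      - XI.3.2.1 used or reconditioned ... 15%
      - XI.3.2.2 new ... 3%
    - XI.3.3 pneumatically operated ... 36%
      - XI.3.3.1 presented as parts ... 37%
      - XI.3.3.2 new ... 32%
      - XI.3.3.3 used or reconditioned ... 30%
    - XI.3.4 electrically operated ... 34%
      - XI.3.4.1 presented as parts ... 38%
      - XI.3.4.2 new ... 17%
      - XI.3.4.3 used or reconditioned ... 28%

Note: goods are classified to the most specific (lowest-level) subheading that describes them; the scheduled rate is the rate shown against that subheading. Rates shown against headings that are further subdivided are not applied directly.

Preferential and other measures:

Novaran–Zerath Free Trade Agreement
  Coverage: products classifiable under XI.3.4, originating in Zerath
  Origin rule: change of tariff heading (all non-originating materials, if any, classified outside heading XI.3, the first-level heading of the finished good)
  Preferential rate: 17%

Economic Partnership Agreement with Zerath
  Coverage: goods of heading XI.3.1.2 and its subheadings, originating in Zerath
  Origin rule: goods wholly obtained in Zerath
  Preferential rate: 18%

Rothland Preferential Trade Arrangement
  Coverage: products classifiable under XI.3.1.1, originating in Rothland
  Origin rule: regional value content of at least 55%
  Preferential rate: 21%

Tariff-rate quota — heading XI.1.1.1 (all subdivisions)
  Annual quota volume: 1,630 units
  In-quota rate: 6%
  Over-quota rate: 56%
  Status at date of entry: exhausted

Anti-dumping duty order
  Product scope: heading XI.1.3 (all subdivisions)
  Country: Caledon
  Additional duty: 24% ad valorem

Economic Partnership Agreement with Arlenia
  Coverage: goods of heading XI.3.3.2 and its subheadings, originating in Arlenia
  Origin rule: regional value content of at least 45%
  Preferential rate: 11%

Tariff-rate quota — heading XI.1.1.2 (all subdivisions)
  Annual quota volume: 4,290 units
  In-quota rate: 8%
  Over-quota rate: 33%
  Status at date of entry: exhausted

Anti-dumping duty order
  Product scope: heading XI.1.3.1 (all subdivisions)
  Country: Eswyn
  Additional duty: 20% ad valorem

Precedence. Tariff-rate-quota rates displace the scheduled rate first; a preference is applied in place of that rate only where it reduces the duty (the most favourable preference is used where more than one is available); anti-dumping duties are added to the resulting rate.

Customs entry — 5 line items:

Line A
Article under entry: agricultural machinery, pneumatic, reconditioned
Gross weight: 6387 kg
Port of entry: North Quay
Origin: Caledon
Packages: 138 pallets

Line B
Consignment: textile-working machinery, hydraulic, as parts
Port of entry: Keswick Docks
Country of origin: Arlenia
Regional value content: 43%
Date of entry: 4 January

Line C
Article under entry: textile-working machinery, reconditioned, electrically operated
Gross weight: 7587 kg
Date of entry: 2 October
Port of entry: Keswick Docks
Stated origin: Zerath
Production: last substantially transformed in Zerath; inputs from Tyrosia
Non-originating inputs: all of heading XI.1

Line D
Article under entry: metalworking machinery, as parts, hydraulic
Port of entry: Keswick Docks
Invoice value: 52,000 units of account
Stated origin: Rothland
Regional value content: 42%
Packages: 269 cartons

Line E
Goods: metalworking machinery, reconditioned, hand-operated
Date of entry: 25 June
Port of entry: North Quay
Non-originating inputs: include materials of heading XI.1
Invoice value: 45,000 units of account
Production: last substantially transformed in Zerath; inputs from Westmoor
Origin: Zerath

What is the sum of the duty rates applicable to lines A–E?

Line A: agricultural → XI.2; pneumatic → XI.2.2; reconditioned → XI.2.2.1. Scheduled 3%. No special measure applies. → 3%.
Line B: textile-working → XI.3; hydraulic → XI.3.1; as parts → XI.3.1.3. Scheduled 6%. Arlenia agreement on XI.3.3.2: XI.3.1.3 not covered. → 6%.
Line C: textile-working → XI.3; electrically operated → XI.3.4; reconditioned → XI.3.4.3. Scheduled 28%. Zerath agreement on XI.3.4: CTH met → 17% available; Zerath agreement on XI.3.1.2: XI.3.4.3 not covered; preferential 17%. → 17%.
Line D: metalworking → XI.1; hydraulic → XI.1.2; as parts → XI.1.2.2. Scheduled 22%. Rothland agreement on XI.3.1.1: XI.1.2.2 not covered. → 22%.
Line E: metalworking → XI.1; hand-operated → XI.1.3; reconditioned → XI.1.3.2. Scheduled 26%. Zerath agreement on XI.3.4: XI.1.3.2 not covered; Zerath agreement on XI.3.1.2: XI.1.3.2 not covered. → 26%.
Sum: 3% + 6% + 17% + 22% + 26% = 74%.

74%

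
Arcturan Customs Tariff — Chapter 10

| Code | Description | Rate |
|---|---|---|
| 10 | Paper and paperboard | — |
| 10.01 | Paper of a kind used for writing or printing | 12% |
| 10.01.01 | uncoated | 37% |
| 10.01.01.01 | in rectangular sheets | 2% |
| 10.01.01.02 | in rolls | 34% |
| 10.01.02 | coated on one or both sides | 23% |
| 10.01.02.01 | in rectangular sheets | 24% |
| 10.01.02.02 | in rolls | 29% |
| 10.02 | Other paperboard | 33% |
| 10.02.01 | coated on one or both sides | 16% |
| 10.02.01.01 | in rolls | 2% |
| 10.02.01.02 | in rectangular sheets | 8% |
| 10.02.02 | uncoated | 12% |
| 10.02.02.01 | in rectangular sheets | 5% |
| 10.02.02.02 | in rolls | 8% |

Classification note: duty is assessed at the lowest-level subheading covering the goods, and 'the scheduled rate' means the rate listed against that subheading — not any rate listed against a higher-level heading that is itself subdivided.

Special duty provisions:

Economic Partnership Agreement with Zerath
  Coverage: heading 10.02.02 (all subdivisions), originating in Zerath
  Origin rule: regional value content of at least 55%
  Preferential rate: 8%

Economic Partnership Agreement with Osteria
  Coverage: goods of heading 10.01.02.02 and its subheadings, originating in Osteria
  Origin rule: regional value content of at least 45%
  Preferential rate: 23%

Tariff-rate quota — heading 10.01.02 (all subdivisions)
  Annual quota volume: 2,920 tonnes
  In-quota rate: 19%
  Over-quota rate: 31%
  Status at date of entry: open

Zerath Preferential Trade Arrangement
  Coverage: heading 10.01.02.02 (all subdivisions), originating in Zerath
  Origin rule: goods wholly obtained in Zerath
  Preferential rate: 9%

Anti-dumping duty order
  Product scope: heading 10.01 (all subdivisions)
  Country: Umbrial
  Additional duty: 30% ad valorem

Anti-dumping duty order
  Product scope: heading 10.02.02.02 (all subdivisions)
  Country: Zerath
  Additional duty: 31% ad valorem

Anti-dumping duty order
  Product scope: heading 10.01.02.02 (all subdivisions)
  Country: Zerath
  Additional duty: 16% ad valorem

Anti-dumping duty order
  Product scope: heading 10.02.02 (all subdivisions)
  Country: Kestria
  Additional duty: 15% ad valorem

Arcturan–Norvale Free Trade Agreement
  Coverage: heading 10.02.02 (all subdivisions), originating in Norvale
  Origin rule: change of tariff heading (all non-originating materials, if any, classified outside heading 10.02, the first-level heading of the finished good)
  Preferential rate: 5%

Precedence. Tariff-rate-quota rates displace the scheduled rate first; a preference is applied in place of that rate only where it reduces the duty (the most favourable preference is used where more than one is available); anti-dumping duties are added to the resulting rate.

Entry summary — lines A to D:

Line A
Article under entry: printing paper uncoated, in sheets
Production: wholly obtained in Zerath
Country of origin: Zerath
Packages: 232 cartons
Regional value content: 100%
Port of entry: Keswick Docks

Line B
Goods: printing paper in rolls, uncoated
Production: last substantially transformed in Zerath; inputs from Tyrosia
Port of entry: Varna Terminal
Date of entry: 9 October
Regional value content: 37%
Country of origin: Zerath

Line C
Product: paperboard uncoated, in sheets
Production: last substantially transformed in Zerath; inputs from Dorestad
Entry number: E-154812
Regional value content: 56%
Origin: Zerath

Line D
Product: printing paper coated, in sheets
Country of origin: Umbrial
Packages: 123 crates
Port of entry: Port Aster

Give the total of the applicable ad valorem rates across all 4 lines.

Line A: printing paper → 10.01; uncoated → 10.01.01; in sheets → 10.01.01.01. Scheduled 2%. Zerath agreement on 10.02.02: 10.01.01.01 not covered; Zerath agreement on 10.01.02.02: 10.01.01.01 not covered. → 2%.
Line B: printing paper → 10.01; uncoated → 10.01.01; in rolls → 10.01.01.02. Scheduled 34%. Zerath agreement on 10.02.02: 10.01.01.02 not covered; Zerath agreement on 10.01.02.02: 10.01.01.02 not covered. → 34%.
Line C: paperboard → 10.02; uncoated → 10.02.02; in sheets → 10.02.02.01. Scheduled 5%. Zerath agreement on 10.02.02: RVC ≥ 55% → 8% available; Zerath agreement on 10.01.02.02: 10.02.02.01 not covered; preference 8% not lower than 5% → no reduction. → 5%.
Line D: printing paper → 10.01; coated → 10.01.02; in sheets → 10.01.02.01. Scheduled 24%. quota on 10.01.02 open → in-quota 19%; anti-dumping (Umbrial, 10.01): +30%; total 19% + 30% = 49%. → 49%.
Sum: 2% + 34% + 5% + 49% = 90%.

90%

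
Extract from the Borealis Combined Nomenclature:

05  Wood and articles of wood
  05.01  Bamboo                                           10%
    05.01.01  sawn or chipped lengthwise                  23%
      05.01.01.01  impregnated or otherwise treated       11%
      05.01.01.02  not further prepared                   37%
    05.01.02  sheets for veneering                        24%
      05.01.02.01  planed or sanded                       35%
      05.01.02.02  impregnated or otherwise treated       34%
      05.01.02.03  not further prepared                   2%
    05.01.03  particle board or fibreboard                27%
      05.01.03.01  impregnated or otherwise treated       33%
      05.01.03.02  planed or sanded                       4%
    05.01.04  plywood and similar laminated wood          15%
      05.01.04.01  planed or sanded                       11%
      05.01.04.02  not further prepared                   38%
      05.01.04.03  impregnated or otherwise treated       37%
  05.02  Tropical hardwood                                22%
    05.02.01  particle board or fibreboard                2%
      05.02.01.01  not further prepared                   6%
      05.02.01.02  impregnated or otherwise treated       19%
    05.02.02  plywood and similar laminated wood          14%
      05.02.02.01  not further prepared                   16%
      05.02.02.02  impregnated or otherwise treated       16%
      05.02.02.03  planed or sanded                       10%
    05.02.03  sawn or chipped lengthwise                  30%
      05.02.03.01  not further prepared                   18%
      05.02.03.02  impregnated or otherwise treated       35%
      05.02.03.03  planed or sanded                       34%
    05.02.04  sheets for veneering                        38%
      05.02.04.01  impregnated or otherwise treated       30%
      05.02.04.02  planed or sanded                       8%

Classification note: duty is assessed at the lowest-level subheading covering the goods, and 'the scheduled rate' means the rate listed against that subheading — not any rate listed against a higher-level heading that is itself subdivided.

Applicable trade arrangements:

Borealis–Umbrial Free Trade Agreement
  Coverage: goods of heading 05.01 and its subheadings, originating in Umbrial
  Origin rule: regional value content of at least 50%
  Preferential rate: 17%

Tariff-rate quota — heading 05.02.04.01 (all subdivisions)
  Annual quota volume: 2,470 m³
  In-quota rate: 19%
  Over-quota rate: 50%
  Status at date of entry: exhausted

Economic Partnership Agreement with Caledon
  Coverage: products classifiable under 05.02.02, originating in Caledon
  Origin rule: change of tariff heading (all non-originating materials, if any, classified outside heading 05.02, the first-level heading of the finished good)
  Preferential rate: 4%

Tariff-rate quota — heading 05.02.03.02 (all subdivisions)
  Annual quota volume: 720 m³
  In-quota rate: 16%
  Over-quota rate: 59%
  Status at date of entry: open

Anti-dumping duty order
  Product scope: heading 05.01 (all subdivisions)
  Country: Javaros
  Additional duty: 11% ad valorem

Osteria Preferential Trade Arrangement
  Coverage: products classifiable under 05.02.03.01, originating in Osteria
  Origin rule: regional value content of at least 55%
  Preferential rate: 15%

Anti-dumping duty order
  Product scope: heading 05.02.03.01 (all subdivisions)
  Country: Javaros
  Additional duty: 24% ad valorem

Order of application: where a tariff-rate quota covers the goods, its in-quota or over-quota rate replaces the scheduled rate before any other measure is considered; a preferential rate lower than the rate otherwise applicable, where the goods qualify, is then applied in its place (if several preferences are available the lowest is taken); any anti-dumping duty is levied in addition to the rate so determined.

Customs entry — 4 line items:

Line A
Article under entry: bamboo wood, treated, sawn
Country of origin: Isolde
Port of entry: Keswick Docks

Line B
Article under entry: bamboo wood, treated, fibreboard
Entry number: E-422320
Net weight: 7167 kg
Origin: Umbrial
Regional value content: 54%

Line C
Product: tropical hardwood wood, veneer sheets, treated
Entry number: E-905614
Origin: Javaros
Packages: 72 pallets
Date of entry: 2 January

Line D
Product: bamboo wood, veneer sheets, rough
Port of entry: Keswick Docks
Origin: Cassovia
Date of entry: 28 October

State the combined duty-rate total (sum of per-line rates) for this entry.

80%

Line A: bamboo → 05.01; sawn → 05.01.01; treated → 05.01.01.01. Scheduled 11%. No special measure applies. → 11%.
Line B: bamboo → 05.01; fibreboard → 05.01.03; treated → 05.01.03.01. Scheduled 33%. Umbrial agreement on 05.01: RVC ≥ 50% → 17% available; preferential 17%. → 17%.
Line C: tropical hardwood → 05.02; veneer sheets → 05.02.04; treated → 05.02.04.01. Scheduled 30%. quota on 05.02.04.01 exhausted → over-quota 50%. → 50%.
Line D: bamboo → 05.01; veneer sheets → 05.01.02; rough → 05.01.02.03. Scheduled 2%. No special measure applies. → 2%.
Sum: 11% + 17% + 50% + 2% = 80%.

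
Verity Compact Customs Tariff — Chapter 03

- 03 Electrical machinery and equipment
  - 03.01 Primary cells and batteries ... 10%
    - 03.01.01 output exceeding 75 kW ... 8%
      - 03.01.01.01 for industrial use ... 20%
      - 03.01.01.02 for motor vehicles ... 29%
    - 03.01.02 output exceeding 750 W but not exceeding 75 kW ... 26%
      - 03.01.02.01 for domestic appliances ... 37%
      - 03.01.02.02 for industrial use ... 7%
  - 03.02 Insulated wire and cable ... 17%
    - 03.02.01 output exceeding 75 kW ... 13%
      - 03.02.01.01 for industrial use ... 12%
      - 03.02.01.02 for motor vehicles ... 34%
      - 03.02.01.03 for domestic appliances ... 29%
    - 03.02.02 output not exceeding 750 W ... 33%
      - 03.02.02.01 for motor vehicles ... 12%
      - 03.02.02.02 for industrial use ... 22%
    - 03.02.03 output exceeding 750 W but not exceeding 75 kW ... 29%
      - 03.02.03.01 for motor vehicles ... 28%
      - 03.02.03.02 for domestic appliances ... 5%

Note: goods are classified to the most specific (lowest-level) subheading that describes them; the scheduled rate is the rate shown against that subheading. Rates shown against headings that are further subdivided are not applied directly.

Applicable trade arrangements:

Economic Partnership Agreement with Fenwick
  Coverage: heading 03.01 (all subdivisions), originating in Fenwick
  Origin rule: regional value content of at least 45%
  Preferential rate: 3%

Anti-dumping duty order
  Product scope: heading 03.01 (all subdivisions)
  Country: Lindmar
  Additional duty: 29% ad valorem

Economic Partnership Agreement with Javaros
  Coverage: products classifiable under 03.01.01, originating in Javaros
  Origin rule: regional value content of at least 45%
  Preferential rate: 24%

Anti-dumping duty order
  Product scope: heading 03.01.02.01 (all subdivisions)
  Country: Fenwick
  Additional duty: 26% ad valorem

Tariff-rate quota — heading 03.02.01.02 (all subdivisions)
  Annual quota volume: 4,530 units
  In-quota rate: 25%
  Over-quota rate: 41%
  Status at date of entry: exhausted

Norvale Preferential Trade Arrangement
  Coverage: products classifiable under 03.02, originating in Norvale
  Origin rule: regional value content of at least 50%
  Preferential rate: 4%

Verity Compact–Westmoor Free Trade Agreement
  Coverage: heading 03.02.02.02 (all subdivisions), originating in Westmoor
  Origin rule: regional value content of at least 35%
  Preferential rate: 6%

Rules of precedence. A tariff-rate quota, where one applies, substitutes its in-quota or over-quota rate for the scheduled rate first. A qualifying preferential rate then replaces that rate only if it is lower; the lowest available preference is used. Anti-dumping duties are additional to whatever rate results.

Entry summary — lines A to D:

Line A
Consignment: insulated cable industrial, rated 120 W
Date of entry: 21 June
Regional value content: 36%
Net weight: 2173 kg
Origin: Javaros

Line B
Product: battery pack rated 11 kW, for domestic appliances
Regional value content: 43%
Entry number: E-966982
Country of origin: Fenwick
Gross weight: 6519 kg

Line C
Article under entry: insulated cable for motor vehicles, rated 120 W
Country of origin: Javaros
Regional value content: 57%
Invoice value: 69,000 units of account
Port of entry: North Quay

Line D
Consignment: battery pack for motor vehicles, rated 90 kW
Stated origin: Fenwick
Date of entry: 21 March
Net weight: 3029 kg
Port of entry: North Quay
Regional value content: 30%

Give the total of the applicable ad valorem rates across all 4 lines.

126%

Line A: insulated cable → 03.02; rated 120 W → 03.02.02; industrial → 03.02.02.02. Scheduled 22%. Javaros agreement on 03.01.01: 03.02.02.02 not covered. → 22%.
Line B: battery pack → 03.01; rated 11 kW → 03.01.02; for domestic appliances → 03.01.02.01. Scheduled 37%. Fenwick agreement on 03.01: RVC < 45%; anti-dumping (Fenwick, 03.01.02.01): +26%; total 37% + 26% = 63%. → 63%.
Line C: insulated cable → 03.02; rated 120 W → 03.02.02; for motor vehicles → 03.02.02.01. Scheduled 12%. Javaros agreement on 03.01.01: 03.02.02.01 not covered. → 12%.
Line D: battery pack → 03.01; rated 90 kW → 03.01.01; for motor vehicles → 03.01.01.02. Scheduled 29%. Fenwick agreement on 03.01: RVC < 45%. → 29%.
Sum: 22% + 63% + 12% + 29% = 126%.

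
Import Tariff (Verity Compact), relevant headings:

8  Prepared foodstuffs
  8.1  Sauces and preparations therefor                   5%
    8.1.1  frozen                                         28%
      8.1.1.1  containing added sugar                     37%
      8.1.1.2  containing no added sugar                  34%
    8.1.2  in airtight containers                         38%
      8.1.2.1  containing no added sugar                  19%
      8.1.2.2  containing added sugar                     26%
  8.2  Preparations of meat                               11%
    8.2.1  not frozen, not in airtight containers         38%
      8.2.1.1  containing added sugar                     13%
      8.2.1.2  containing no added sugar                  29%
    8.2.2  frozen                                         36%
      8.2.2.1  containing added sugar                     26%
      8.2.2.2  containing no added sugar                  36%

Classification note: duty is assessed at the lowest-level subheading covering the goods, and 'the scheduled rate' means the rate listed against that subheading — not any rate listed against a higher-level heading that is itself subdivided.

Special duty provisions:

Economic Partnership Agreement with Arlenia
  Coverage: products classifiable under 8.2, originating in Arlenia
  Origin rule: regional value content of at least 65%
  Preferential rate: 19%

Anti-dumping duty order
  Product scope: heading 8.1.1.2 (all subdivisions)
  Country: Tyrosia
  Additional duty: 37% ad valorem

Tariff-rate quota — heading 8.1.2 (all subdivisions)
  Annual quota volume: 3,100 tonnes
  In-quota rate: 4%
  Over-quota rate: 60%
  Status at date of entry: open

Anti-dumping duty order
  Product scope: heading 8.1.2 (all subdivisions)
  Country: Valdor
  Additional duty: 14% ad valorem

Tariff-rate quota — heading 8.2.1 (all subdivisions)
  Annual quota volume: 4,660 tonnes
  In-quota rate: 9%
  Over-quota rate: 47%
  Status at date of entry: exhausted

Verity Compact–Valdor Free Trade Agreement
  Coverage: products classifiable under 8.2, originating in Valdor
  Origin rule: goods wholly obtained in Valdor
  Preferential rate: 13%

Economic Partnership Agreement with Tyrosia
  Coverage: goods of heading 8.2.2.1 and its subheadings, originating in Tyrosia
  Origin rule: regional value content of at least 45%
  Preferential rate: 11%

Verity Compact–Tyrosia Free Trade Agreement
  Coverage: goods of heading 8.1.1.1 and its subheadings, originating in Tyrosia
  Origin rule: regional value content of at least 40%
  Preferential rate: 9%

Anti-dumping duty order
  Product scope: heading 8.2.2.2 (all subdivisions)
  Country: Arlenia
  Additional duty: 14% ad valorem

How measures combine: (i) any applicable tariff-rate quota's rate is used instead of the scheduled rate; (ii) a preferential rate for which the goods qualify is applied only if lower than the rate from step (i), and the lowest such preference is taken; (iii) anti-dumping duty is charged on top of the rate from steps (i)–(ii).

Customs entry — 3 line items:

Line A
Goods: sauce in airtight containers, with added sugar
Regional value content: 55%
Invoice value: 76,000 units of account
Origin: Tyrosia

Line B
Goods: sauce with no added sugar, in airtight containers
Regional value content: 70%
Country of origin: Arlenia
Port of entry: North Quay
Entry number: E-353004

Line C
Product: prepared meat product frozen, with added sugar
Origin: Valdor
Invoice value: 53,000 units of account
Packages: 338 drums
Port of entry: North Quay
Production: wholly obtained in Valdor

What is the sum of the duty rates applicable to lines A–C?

21%

Line A: sauce → 8.1; in airtight containers → 8.1.2; with added sugar → 8.1.2.2. Scheduled 26%. quota on 8.1.2 open → in-quota 4%; Tyrosia agreement on 8.2.2.1: 8.1.2.2 not covered; Tyrosia agreement on 8.1.1.1: 8.1.2.2 not covered. → 4%.
Line B: sauce → 8.1; in airtight containers → 8.1.2; with no added sugar → 8.1.2.1. Scheduled 19%. quota on 8.1.2 open → in-quota 4%; Arlenia agreement on 8.2: 8.1.2.1 not covered. → 4%.
Line C: prepared meat product → 8.2; frozen → 8.2.2; with added sugar → 8.2.2.1. Scheduled 26%. Valdor agreement on 8.2: wholly obtained → 13% available; preferential 13%. → 13%.
Sum: 4% + 4% + 13% = 21%.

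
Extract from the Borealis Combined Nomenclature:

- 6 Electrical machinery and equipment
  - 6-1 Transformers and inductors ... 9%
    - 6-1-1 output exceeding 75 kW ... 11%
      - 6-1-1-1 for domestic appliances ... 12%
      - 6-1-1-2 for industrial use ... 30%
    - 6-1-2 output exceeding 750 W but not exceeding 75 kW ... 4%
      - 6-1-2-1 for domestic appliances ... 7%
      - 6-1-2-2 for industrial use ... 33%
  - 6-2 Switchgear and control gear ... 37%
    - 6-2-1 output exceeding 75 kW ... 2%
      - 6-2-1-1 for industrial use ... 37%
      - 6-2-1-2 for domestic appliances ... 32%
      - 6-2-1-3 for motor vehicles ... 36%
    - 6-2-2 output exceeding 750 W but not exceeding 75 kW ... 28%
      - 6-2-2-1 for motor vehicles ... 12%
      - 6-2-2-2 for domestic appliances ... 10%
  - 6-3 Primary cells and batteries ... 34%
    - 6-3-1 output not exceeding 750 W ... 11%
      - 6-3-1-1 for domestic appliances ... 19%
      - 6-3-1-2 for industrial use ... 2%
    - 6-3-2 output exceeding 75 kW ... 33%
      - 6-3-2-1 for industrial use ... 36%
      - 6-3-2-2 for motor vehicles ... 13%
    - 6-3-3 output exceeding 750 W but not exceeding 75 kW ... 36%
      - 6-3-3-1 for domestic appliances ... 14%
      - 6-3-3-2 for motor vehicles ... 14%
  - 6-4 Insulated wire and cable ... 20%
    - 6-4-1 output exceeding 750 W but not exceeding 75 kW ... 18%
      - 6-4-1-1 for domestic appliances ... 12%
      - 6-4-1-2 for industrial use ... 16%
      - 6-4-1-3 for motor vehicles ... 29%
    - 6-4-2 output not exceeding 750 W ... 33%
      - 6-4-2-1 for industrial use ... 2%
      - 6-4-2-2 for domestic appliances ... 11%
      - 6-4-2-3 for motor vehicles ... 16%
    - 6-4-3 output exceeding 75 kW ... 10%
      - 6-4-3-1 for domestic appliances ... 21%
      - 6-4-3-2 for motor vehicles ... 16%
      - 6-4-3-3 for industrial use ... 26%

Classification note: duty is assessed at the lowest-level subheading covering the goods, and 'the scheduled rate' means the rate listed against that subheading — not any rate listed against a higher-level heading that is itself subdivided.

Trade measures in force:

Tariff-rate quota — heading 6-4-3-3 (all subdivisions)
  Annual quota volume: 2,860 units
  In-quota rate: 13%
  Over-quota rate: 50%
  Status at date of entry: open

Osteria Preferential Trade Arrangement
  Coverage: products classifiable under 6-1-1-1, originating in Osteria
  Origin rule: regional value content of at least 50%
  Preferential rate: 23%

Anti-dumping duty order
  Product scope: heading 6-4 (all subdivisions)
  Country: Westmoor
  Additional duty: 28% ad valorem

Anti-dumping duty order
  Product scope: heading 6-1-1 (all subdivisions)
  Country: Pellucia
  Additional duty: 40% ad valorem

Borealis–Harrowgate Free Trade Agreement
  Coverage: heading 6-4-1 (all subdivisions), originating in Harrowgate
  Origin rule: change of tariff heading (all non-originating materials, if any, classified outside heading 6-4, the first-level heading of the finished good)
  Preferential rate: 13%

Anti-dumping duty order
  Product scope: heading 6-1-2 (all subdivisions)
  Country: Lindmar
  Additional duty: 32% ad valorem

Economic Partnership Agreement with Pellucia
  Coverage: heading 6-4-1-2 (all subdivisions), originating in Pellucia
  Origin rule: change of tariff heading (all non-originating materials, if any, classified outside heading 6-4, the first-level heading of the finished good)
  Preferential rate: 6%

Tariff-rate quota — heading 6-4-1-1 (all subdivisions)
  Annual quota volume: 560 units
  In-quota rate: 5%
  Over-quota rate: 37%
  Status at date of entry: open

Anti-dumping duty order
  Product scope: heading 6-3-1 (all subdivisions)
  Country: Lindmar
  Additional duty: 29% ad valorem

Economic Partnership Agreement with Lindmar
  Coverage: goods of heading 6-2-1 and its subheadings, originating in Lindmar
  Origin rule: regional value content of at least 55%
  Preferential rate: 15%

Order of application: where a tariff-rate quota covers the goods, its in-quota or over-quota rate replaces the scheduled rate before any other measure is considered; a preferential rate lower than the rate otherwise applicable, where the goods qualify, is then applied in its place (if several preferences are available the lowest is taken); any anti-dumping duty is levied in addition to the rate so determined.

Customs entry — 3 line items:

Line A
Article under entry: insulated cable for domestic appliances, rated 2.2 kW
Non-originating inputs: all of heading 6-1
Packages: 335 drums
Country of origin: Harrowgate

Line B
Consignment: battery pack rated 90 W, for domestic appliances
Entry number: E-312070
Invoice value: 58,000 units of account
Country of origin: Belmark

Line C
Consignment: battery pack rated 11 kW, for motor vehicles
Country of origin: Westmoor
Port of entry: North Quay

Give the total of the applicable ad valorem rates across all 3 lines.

38%

Line A: insulated cable → 6-4; rated 2.2 kW → 6-4-1; for domestic appliances → 6-4-1-1. Scheduled 12%. quota on 6-4-1-1 open → in-quota 5%; Harrowgate agreement on 6-4-1: CTH met → 13% available; preference 13% not lower than 5% → no reduction. → 5%.
Line B: battery pack → 6-3; rated 90 W → 6-3-1; for domestic appliances → 6-3-1-1. Scheduled 19%. No special measure applies. → 19%.
Line C: battery pack → 6-3; rated 11 kW → 6-3-3; for motor vehicles → 6-3-3-2. Scheduled 14%. No special measure applies. → 14%.
Sum: 5% + 19% + 14% = 38%.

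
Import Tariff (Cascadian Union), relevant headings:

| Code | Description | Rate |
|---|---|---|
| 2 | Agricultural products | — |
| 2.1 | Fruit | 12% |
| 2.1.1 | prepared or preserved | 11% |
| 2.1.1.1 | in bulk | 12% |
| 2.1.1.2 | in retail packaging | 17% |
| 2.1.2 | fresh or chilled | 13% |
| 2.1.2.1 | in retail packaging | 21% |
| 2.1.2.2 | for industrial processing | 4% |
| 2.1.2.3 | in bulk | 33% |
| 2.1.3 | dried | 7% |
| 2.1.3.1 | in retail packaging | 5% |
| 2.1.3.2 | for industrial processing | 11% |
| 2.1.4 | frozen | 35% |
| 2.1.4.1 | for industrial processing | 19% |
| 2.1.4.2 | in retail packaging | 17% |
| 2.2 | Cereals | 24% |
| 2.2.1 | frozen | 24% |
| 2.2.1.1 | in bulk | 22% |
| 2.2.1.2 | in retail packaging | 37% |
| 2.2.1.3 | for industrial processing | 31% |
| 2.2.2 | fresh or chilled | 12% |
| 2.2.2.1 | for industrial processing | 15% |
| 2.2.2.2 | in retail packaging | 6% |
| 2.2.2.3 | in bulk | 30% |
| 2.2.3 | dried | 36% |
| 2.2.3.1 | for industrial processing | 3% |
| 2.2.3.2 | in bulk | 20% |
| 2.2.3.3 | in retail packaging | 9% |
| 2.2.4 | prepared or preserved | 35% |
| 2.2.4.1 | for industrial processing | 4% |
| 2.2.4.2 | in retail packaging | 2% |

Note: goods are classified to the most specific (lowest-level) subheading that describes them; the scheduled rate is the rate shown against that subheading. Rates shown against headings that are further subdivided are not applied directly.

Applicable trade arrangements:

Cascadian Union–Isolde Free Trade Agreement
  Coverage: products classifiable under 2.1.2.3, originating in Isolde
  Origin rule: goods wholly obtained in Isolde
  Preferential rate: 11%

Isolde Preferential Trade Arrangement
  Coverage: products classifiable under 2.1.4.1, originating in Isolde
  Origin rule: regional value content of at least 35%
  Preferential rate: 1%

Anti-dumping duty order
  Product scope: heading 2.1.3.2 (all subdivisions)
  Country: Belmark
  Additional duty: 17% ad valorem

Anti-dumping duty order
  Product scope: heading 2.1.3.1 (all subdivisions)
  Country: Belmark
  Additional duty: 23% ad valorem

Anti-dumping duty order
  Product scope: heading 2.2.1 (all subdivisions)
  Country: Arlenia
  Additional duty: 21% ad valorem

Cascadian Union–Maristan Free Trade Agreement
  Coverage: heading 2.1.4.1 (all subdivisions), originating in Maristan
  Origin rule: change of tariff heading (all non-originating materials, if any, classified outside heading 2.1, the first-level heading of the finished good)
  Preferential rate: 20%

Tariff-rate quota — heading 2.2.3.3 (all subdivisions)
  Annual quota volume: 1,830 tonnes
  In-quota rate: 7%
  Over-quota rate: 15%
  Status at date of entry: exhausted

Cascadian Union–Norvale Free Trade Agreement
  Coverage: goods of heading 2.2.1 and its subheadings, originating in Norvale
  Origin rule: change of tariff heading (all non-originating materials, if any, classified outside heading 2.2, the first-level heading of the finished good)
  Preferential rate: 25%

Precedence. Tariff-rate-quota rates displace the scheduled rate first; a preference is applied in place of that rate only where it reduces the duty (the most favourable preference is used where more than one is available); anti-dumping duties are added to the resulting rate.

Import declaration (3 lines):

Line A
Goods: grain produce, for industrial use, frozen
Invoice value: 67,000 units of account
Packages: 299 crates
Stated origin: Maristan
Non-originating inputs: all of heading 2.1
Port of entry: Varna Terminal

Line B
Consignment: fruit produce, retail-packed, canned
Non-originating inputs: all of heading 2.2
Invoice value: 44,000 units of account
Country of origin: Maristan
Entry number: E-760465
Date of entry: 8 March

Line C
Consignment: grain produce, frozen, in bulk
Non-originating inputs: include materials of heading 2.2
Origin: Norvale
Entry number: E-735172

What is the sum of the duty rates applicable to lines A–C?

Line A: grain → 2.2; frozen → 2.2.1; for industrial use → 2.2.1.3. Scheduled 31%. Maristan agreement on 2.1.4.1: 2.2.1.3 not covered. → 31%.
Line B: fruit → 2.1; canned → 2.1.1; retail-packed → 2.1.1.2. Scheduled 17%. Maristan agreement on 2.1.4.1: 2.1.1.2 not covered. → 17%.
Line C: grain → 2.2; frozen → 2.2.1; in bulk → 2.2.1.1. Scheduled 22%. Norvale agreement on 2.2.1: CTH not met. → 22%.
Sum: 31% + 17% + 22% = 70%.

70%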